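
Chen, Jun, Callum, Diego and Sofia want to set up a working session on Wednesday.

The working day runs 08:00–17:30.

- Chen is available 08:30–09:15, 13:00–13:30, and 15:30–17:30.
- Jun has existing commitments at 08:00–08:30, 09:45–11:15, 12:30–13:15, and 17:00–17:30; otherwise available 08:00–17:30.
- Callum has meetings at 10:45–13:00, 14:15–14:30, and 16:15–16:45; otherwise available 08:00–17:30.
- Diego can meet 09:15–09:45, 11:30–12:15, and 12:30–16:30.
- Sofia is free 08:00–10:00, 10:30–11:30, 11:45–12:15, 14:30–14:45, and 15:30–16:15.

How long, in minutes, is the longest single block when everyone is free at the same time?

45 minutes

Jun free within 08:00–17:30: 08:30–09:45, 11:15–12:30, 13:15–17:00.
Callum free within 08:00–17:30: 08:00–10:45, 13:00–14:15, 14:30–16:15, 16:45–17:30.
Chen ∩ Jun: 08:30–09:15, 13:15–13:30, 15:30–17:00.
Chen ∩ Jun ∩ Callum: 08:30–09:15, 13:15–13:30, 15:30–16:15, 16:45–17:00.
Chen ∩ Jun ∩ Callum ∩ Diego: 13:15–13:30, 15:30–16:15.
Chen ∩ Jun ∩ Callum ∩ Diego ∩ Sofia: 15:30–16:15.
Single common window of 45 minutes.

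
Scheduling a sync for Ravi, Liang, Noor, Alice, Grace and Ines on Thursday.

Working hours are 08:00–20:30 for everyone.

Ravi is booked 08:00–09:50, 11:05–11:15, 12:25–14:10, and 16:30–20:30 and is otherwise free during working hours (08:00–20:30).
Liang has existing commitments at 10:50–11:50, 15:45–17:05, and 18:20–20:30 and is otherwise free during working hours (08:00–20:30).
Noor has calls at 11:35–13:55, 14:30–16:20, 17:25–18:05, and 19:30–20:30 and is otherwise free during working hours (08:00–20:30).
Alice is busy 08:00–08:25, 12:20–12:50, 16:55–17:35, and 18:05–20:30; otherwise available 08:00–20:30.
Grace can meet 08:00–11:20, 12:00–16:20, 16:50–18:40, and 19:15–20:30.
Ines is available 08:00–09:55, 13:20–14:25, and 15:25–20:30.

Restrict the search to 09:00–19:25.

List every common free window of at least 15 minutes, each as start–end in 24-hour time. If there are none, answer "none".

Ravi free within 08:00–20:30: 09:50–11:05, 11:15–12:25, 14:10–16:30.
Liang free within 08:00–20:30: 08:00–10:50, 11:50–15:45, 17:05–18:20.
Noor free within 08:00–20:30: 08:00–11:35, 13:55–14:30, 16:20–17:25, 18:05–19:30.
Alice free within 08:00–20:30: 08:25–12:20, 12:50–16:55, 17:35–18:05.
Ravi ∩ Liang: 09:50–10:50, 11:50–12:25, 14:10–15:45.
Ravi ∩ Liang ∩ Noor: 09:50–10:50, 14:10–14:30.
Ravi ∩ Liang ∩ Noor ∩ Alice: 09:50–10:50, 14:10–14:30.
Ravi ∩ Liang ∩ Noor ∩ Alice ∩ Grace: 09:50–10:50, 14:10–14:30.
Ravi ∩ Liang ∩ Noor ∩ Alice ∩ Grace ∩ Ines: 09:50–09:55, 14:10–14:25.
Restricted to 09:00–19:25: 09:50–09:55, 14:10–14:25.
Windows ≥ 15 min: 14:10–14:25.

14:10–14:25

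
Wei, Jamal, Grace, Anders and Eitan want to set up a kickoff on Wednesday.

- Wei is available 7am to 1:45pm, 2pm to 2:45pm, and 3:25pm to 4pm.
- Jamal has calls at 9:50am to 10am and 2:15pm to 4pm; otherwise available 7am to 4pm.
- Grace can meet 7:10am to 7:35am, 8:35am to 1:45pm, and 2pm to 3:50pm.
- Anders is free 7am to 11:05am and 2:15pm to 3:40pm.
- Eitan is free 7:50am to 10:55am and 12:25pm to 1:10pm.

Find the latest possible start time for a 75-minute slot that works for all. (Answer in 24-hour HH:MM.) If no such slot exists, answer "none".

Jamal free within 07:00–16:00: 07:00–09:50, 10:00–14:15.
Wei ∩ Jamal: 07:00–09:50, 10:00–13:45, 14:00–14:15.
Wei ∩ Jamal ∩ Grace: 07:10–07:35, 08:35–09:50, 10:00–13:45, 14:00–14:15.
Wei ∩ Jamal ∩ Grace ∩ Anders: 07:10–07:35, 08:35–09:50, 10:00–11:05.
Wei ∩ Jamal ∩ Grace ∩ Anders ∩ Eitan: 08:35–09:50, 10:00–10:55.
Windows ≥ 75 min: 08:35–09:50.
Latest start in the last window 08:35–09:50 is 09:50 − 75 min = 08:35.

08:35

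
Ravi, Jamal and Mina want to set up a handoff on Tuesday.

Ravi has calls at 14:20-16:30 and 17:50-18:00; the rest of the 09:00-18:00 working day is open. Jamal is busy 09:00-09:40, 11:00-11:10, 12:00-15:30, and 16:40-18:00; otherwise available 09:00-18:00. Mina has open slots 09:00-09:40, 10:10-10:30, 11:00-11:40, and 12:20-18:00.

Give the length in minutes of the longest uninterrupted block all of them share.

Ravi free within 09:00–18:00: 09:00–14:20, 16:30–17:50.
Jamal free within 09:00–18:00: 09:40–11:00, 11:10–12:00, 15:30–16:40.
Ravi ∩ Jamal: 09:40–11:00, 11:10–12:00, 16:30–16:40.
Ravi ∩ Jamal ∩ Mina: 10:10–10:30, 11:10–11:40, 16:30–16:40.
Common window lengths: 20, 30, 10 min; longest is 30.

30 minutes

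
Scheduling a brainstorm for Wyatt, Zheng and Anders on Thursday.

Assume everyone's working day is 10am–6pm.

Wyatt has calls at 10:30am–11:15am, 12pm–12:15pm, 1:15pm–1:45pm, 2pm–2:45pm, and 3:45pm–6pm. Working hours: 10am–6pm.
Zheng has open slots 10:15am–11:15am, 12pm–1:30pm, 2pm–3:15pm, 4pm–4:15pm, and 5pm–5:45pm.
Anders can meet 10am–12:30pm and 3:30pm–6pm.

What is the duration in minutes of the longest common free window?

Wyatt free within 10:00–18:00: 10:00–10:30, 11:15–12:00, 12:15–13:15, 13:45–14:00, 14:45–15:45.
Wyatt ∩ Zheng: 10:15–10:30, 12:15–13:15, 14:45–15:15.
Wyatt ∩ Zheng ∩ Anders: 10:15–10:30, 12:15–12:30.
Common window lengths: 15, 15 min; longest is 15.

15 minutes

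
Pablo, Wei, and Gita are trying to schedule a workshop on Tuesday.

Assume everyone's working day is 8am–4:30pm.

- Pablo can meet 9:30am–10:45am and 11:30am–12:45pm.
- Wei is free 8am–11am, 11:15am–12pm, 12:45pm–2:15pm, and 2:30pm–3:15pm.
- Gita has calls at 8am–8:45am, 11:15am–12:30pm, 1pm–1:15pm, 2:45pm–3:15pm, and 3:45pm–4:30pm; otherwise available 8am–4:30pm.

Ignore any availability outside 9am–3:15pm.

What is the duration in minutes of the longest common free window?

Gita free within 08:00–16:30: 08:45–11:15, 12:30–13:00, 13:15–14:45, 15:15–15:45.
Pablo ∩ Wei: 09:30–10:45, 11:30–12:00.
Pablo ∩ Wei ∩ Gita: 09:30–10:45.
Restricted to 09:00–15:15: 09:30–10:45.
Single common window of 75 minutes.

75 minutes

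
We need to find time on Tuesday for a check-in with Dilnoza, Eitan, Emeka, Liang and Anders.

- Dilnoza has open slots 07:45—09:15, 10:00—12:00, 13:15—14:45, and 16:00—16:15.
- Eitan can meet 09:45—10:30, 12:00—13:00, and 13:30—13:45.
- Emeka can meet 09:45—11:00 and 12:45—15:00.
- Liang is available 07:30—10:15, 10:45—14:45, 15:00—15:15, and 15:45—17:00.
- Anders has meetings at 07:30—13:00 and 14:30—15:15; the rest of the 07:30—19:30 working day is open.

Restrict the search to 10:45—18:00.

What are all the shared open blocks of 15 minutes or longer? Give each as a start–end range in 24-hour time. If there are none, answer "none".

Anders free within 07:30–19:30: 13:00–14:30, 15:15–19:30.
Dilnoza ∩ Eitan: 10:00–10:30, 13:30–13:45.
Dilnoza ∩ Eitan ∩ Emeka: 10:00–10:30, 13:30–13:45.
Dilnoza ∩ Eitan ∩ Emeka ∩ Liang: 10:00–10:15, 13:30–13:45.
Dilnoza ∩ Eitan ∩ Emeka ∩ Liang ∩ Anders: 13:30–13:45.
Restricted to 10:45–18:00: 13:30–13:45.
Windows ≥ 15 min: 13:30–13:45.

13:30–13:45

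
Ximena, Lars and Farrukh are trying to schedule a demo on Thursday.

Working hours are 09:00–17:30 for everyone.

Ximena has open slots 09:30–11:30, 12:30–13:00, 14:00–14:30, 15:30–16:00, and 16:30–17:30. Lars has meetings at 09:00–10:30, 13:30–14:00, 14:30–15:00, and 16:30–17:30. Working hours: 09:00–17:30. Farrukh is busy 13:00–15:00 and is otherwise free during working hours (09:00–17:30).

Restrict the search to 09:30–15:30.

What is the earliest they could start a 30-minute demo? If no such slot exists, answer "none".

Lars free within 09:00–17:30: 10:30–13:30, 14:00–14:30, 15:00–16:30.
Farrukh free within 09:00–17:30: 09:00–13:00, 15:00–17:30.
Ximena ∩ Lars: 10:30–11:30, 12:30–13:00, 14:00–14:30, 15:30–16:00.
Ximena ∩ Lars ∩ Farrukh: 10:30–11:30, 12:30–13:00, 15:30–16:00.
Restricted to 09:30–15:30: 10:30–11:30, 12:30–13:00.
Windows ≥ 30 min: 10:30–11:30, 12:30–13:00.
Earliest such window starts at 10:30.

10:30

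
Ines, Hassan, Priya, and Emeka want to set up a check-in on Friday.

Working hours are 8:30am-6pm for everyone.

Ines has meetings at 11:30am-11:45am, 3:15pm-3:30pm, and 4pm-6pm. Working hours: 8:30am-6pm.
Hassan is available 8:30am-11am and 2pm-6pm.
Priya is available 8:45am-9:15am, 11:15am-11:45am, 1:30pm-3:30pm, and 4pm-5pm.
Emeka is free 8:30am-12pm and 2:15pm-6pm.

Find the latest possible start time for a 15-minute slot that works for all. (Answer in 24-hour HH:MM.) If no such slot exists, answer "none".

Ines free within 08:30–18:00: 08:30–11:30, 11:45–15:15, 15:30–16:00.
Ines ∩ Hassan: 08:30–11:00, 14:00–15:15, 15:30–16:00.
Ines ∩ Hassan ∩ Priya: 08:45–09:15, 14:00–15:15.
Ines ∩ Hassan ∩ Priya ∩ Emeka: 08:45–09:15, 14:15–15:15.
Windows ≥ 15 min: 08:45–09:15, 14:15–15:15.
Latest start in the last window 14:15–15:15 is 15:15 − 15 min = 15:00.

15:00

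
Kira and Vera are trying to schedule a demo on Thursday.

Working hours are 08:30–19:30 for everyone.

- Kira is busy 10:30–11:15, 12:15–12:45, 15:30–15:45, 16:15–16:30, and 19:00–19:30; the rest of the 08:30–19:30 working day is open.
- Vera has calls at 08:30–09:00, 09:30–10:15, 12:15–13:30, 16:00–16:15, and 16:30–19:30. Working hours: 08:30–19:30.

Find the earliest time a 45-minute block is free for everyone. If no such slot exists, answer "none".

11:15

Kira free within 08:30–19:30: 08:30–10:30, 11:15–12:15, 12:45–15:30, 15:45–16:15, 16:30–19:00.
Vera free within 08:30–19:30: 09:00–09:30, 10:15–12:15, 13:30–16:00, 16:15–16:30.
Kira ∩ Vera: 09:00–09:30, 10:15–10:30, 11:15–12:15, 13:30–15:30, 15:45–16:00.
Windows ≥ 45 min: 11:15–12:15, 13:30–15:30.
Earliest such window starts at 11:15.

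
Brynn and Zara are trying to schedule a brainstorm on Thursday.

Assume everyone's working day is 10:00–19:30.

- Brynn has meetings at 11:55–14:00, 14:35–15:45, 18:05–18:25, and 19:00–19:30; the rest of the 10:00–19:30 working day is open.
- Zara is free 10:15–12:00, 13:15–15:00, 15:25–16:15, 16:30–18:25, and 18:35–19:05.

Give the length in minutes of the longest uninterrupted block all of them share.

Brynn free within 10:00–19:30: 10:00–11:55, 14:00–14:35, 15:45–18:05, 18:25–19:00.
Brynn ∩ Zara: 10:15–11:55, 14:00–14:35, 15:45–16:15, 16:30–18:05, 18:35–19:00.
Common window lengths: 100, 35, 30, 95, 25 min; longest is 100.

100 minutes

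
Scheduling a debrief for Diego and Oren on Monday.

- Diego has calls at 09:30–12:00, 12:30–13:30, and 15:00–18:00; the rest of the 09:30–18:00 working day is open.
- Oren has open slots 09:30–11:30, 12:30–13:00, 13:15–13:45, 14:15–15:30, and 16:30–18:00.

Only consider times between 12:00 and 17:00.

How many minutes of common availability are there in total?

60 minutes

Diego free within 09:30–18:00: 12:00–12:30, 13:30–15:00.
Diego ∩ Oren: 13:30–13:45, 14:15–15:00.
Restricted to 12:00–17:00: 13:30–13:45, 14:15–15:00.
Total common minutes: 15 + 45 = 60.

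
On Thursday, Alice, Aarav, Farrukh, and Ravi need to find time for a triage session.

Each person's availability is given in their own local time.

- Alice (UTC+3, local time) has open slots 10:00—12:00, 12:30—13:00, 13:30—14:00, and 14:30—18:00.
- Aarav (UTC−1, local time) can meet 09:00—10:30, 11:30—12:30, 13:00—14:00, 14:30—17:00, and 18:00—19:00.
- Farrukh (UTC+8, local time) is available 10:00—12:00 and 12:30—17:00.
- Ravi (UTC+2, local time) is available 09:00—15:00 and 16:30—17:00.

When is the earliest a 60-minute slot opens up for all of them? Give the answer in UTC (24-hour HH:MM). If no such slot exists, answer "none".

Alice → UTC: 07:00–09:00, 09:30–10:00, 10:30–11:00, 11:30–15:00.
Aarav → UTC: 10:00–11:30, 12:30–13:30, 14:00–15:00, 15:30–18:00, 19:00–20:00.
Farrukh → UTC: 02:00–04:00, 04:30–09:00.
Ravi → UTC: 07:00–13:00, 14:30–15:00.
Alice ∩ Aarav: 10:30–11:00, 12:30–13:30, 14:00–15:00.
Alice ∩ Aarav ∩ Farrukh: (none).
Alice ∩ Aarav ∩ Farrukh ∩ Ravi: (none).
Windows ≥ 60 min: (none).

none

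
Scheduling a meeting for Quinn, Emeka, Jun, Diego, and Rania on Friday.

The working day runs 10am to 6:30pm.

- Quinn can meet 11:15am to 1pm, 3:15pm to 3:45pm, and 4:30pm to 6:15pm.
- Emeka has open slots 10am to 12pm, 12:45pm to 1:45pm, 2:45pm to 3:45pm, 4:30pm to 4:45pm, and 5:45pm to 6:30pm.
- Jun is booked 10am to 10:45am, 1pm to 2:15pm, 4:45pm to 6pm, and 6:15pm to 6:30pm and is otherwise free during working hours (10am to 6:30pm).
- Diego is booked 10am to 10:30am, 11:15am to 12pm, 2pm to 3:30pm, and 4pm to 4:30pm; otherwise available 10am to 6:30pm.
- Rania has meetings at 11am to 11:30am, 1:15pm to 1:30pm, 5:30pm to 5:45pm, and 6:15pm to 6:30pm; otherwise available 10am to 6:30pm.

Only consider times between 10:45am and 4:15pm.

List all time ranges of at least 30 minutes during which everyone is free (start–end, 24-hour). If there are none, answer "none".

none

Jun free within 10:00–18:30: 10:45–13:00, 14:15–16:45, 18:00–18:15.
Diego free within 10:00–18:30: 10:30–11:15, 12:00–14:00, 15:30–16:00, 16:30–18:30.
Rania free within 10:00–18:30: 10:00–11:00, 11:30–13:15, 13:30–17:30, 17:45–18:15.
Quinn ∩ Emeka: 11:15–12:00, 12:45–13:00, 15:15–15:45, 16:30–16:45, 17:45–18:15.
Quinn ∩ Emeka ∩ Jun: 11:15–12:00, 12:45–13:00, 15:15–15:45, 16:30–16:45, 18:00–18:15.
Quinn ∩ Emeka ∩ Jun ∩ Diego: 12:45–13:00, 15:30–15:45, 16:30–16:45, 18:00–18:15.
Quinn ∩ Emeka ∩ Jun ∩ Diego ∩ Rania: 12:45–13:00, 15:30–15:45, 16:30–16:45, 18:00–18:15.
Restricted to 10:45–16:15: 12:45–13:00, 15:30–15:45.
Windows ≥ 30 min: (none).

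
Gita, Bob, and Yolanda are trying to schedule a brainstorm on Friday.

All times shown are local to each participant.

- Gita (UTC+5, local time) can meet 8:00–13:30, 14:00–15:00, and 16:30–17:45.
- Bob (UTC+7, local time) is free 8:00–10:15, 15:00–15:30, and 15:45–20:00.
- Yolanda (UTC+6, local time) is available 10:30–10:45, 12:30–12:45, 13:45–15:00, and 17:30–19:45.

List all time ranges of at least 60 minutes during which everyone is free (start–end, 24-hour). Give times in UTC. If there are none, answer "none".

11:30–12:45

Gita → UTC: 03:00–08:30, 09:00–10:00, 11:30–12:45.
Bob → UTC: 01:00–03:15, 08:00–08:30, 08:45–13:00.
Yolanda → UTC: 04:30–04:45, 06:30–06:45, 07:45–09:00, 11:30–13:45.
Gita ∩ Bob: 03:00–03:15, 08:00–08:30, 09:00–10:00, 11:30–12:45.
Gita ∩ Bob ∩ Yolanda: 08:00–08:30, 11:30–12:45.
Windows ≥ 60 min: 11:30–12:45.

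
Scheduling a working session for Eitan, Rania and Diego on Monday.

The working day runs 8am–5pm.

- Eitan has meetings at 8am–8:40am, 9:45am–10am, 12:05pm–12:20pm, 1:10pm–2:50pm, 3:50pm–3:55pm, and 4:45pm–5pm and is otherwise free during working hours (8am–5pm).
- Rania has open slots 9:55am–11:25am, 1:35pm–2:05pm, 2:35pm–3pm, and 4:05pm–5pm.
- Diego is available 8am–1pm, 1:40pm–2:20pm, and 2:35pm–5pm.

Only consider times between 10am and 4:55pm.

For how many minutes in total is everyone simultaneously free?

Eitan free within 08:00–17:00: 08:40–09:45, 10:00–12:05, 12:20–13:10, 14:50–15:50, 15:55–16:45.
Eitan ∩ Rania: 10:00–11:25, 14:50–15:00, 16:05–16:45.
Eitan ∩ Rania ∩ Diego: 10:00–11:25, 14:50–15:00, 16:05–16:45.
Restricted to 10:00–16:55: 10:00–11:25, 14:50–15:00, 16:05–16:45.
Total common minutes: 85 + 10 + 40 = 135.

135 minutes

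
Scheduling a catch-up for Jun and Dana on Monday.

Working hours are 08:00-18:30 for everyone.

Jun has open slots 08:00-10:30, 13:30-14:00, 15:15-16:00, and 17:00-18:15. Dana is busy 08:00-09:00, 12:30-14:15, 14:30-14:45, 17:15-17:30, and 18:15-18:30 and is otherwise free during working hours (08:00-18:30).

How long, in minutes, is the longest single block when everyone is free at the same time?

Dana free within 08:00–18:30: 09:00–12:30, 14:15–14:30, 14:45–17:15, 17:30–18:15.
Jun ∩ Dana: 09:00–10:30, 15:15–16:00, 17:00–17:15, 17:30–18:15.
Common window lengths: 90, 45, 15, 45 min; longest is 90.

90 minutes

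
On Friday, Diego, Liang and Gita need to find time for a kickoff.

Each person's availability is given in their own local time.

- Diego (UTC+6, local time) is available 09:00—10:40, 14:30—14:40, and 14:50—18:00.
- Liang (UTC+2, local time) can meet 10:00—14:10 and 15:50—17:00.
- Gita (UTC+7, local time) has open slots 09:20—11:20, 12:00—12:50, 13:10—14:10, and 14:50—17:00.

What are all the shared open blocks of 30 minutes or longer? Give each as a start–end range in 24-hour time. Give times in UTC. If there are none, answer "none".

08:50–10:00

Diego → UTC: 03:00–04:40, 08:30–08:40, 08:50–12:00.
Liang → UTC: 08:00–12:10, 13:50–15:00.
Gita → UTC: 02:20–04:20, 05:00–05:50, 06:10–07:10, 07:50–10:00.
Diego ∩ Liang: 08:30–08:40, 08:50–12:00.
Diego ∩ Liang ∩ Gita: 08:30–08:40, 08:50–10:00.
Windows ≥ 30 min: 08:50–10:00.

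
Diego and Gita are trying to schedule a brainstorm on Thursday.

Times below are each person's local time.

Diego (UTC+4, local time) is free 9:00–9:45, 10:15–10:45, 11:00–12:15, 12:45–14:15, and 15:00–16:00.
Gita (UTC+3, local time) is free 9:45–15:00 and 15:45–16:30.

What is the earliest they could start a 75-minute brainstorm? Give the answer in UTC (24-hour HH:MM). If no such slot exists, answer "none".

07:00

Diego → UTC: 05:00–05:45, 06:15–06:45, 07:00–08:15, 08:45–10:15, 11:00–12:00.
Gita → UTC: 06:45–12:00, 12:45–13:30.
Diego ∩ Gita: 07:00–08:15, 08:45–10:15, 11:00–12:00.
Windows ≥ 75 min: 07:00–08:15, 08:45–10:15.
Earliest such window starts at 07:00.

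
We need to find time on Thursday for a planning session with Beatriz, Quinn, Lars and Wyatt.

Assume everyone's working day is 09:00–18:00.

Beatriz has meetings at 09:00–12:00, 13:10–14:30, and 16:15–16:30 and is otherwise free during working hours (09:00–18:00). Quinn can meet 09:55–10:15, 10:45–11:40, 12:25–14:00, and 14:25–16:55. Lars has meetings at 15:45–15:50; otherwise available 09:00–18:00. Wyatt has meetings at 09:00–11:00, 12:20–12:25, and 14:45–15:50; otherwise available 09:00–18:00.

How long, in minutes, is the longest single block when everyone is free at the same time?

45 minutes

Beatriz free within 09:00–18:00: 12:00–13:10, 14:30–16:15, 16:30–18:00.
Lars free within 09:00–18:00: 09:00–15:45, 15:50–18:00.
Wyatt free within 09:00–18:00: 11:00–12:20, 12:25–14:45, 15:50–18:00.
Beatriz ∩ Quinn: 12:25–13:10, 14:30–16:15, 16:30–16:55.
Beatriz ∩ Quinn ∩ Lars: 12:25–13:10, 14:30–15:45, 15:50–16:15, 16:30–16:55.
Beatriz ∩ Quinn ∩ Lars ∩ Wyatt: 12:25–13:10, 14:30–14:45, 15:50–16:15, 16:30–16:55.
Common window lengths: 45, 15, 25, 25 min; longest is 45.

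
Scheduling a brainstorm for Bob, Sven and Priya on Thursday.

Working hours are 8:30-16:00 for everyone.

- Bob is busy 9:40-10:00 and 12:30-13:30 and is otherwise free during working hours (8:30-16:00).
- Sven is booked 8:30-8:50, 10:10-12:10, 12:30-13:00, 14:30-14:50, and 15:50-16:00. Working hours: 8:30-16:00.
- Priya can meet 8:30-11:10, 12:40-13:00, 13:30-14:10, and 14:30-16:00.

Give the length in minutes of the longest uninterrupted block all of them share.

60 minutes

Bob free within 08:30–16:00: 08:30–09:40, 10:00–12:30, 13:30–16:00.
Sven free within 08:30–16:00: 08:50–10:10, 12:10–12:30, 13:00–14:30, 14:50–15:50.
Bob ∩ Sven: 08:50–09:40, 10:00–10:10, 12:10–12:30, 13:30–14:30, 14:50–15:50.
Bob ∩ Sven ∩ Priya: 08:50–09:40, 10:00–10:10, 13:30–14:10, 14:50–15:50.
Common window lengths: 50, 10, 40, 60 min; longest is 60.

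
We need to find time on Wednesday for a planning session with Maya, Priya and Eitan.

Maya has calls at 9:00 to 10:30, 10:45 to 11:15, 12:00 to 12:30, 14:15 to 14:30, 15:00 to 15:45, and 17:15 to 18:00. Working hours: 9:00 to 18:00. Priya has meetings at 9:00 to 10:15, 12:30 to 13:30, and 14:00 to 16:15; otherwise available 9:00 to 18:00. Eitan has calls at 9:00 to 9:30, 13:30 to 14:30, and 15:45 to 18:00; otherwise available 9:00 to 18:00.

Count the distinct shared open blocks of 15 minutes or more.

2

Maya free within 09:00–18:00: 10:30–10:45, 11:15–12:00, 12:30–14:15, 14:30–15:00, 15:45–17:15.
Priya free within 09:00–18:00: 10:15–12:30, 13:30–14:00, 16:15–18:00.
Eitan free within 09:00–18:00: 09:30–13:30, 14:30–15:45.
Maya ∩ Priya: 10:30–10:45, 11:15–12:00, 13:30–14:00, 16:15–17:15.
Maya ∩ Priya ∩ Eitan: 10:30–10:45, 11:15–12:00.
Windows ≥ 15 min: 10:30–10:45, 11:15–12:00.
That's 2 windows.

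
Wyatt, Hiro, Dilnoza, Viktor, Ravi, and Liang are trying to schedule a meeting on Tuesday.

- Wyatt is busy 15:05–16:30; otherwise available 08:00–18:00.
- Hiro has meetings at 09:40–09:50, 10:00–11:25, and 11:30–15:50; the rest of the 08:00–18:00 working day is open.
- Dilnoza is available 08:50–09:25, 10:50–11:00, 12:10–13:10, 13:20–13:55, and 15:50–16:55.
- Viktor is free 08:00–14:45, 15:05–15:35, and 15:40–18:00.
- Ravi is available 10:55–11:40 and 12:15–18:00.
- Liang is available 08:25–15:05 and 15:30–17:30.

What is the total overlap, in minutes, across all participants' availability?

25 minutes

Wyatt free within 08:00–18:00: 08:00–15:05, 16:30–18:00.
Hiro free within 08:00–18:00: 08:00–09:40, 09:50–10:00, 11:25–11:30, 15:50–18:00.
Wyatt ∩ Hiro: 08:00–09:40, 09:50–10:00, 11:25–11:30, 16:30–18:00.
Wyatt ∩ Hiro ∩ Dilnoza: 08:50–09:25, 16:30–16:55.
Wyatt ∩ Hiro ∩ Dilnoza ∩ Viktor: 08:50–09:25, 16:30–16:55.
Wyatt ∩ Hiro ∩ Dilnoza ∩ Viktor ∩ Ravi: 16:30–16:55.
Wyatt ∩ Hiro ∩ Dilnoza ∩ Viktor ∩ Ravi ∩ Liang: 16:30–16:55.
Total common minutes: 25.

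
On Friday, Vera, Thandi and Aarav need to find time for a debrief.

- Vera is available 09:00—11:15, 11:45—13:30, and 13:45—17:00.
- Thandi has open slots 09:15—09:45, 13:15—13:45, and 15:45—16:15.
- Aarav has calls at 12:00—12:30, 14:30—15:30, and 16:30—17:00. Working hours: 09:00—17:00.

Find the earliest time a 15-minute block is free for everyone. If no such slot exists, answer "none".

09:15

Aarav free within 09:00–17:00: 09:00–12:00, 12:30–14:30, 15:30–16:30.
Vera ∩ Thandi: 09:15–09:45, 13:15–13:30, 15:45–16:15.
Vera ∩ Thandi ∩ Aarav: 09:15–09:45, 13:15–13:30, 15:45–16:15.
Windows ≥ 15 min: 09:15–09:45, 13:15–13:30, 15:45–16:15.
Earliest such window starts at 09:15.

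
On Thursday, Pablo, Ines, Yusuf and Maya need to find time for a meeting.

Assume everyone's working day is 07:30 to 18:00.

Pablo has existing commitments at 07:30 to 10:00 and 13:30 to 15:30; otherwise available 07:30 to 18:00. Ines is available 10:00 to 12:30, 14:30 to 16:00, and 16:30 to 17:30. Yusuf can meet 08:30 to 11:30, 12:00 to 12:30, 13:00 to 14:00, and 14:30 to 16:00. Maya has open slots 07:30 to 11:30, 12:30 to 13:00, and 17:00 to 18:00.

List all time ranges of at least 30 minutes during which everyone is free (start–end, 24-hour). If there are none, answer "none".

Pablo free within 07:30–18:00: 10:00–13:30, 15:30–18:00.
Pablo ∩ Ines: 10:00–12:30, 15:30–16:00, 16:30–17:30.
Pablo ∩ Ines ∩ Yusuf: 10:00–11:30, 12:00–12:30, 15:30–16:00.
Pablo ∩ Ines ∩ Yusuf ∩ Maya: 10:00–11:30.
Windows ≥ 30 min: 10:00–11:30.

10:00–11:30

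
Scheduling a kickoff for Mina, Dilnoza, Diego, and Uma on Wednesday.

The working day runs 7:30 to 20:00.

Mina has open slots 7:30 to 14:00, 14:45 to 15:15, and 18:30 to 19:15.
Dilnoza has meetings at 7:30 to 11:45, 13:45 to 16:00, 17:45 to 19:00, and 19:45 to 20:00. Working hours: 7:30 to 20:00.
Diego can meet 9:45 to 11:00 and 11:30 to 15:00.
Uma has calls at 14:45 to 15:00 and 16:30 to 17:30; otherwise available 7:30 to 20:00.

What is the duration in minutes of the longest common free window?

120 minutes

Dilnoza free within 07:30–20:00: 11:45–13:45, 16:00–17:45, 19:00–19:45.
Uma free within 07:30–20:00: 07:30–14:45, 15:00–16:30, 17:30–20:00.
Mina ∩ Dilnoza: 11:45–13:45, 19:00–19:15.
Mina ∩ Dilnoza ∩ Diego: 11:45–13:45.
Mina ∩ Dilnoza ∩ Diego ∩ Uma: 11:45–13:45.
Single common window of 120 minutes.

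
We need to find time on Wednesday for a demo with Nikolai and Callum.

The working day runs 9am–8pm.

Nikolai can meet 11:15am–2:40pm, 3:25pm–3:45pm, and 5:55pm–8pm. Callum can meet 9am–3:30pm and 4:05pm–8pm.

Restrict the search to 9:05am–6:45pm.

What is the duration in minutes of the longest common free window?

205 minutes

Nikolai ∩ Callum: 11:15–14:40, 15:25–15:30, 17:55–20:00.
Restricted to 09:05–18:45: 11:15–14:40, 15:25–15:30, 17:55–18:45.
Common window lengths: 205, 5, 50 min; longest is 205.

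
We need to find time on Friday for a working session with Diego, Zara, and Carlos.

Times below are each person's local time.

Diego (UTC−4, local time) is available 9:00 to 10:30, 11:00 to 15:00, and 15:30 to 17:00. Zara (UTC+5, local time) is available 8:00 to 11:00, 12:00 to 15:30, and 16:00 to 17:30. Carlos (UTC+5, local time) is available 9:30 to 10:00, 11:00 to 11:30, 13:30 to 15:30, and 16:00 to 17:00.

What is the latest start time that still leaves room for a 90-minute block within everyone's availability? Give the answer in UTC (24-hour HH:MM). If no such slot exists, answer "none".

none

Diego → UTC: 13:00–14:30, 15:00–19:00, 19:30–21:00.
Zara → UTC: 03:00–06:00, 07:00–10:30, 11:00–12:30.
Carlos → UTC: 04:30–05:00, 06:00–06:30, 08:30–10:30, 11:00–12:00.
Diego ∩ Zara: (none).
Diego ∩ Zara ∩ Carlos: (none).
Windows ≥ 90 min: (none).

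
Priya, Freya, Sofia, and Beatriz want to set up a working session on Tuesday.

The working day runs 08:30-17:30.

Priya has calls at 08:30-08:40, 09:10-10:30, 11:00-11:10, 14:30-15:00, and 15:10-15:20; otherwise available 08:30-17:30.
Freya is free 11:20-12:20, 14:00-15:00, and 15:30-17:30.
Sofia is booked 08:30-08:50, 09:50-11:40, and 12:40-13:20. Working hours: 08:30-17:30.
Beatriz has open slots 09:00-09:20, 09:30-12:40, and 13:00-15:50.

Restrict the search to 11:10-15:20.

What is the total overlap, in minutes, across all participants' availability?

70 minutes

Priya free within 08:30–17:30: 08:40–09:10, 10:30–11:00, 11:10–14:30, 15:00–15:10, 15:20–17:30.
Sofia free within 08:30–17:30: 08:50–09:50, 11:40–12:40, 13:20–17:30.
Priya ∩ Freya: 11:20–12:20, 14:00–14:30, 15:30–17:30.
Priya ∩ Freya ∩ Sofia: 11:40–12:20, 14:00–14:30, 15:30–17:30.
Priya ∩ Freya ∩ Sofia ∩ Beatriz: 11:40–12:20, 14:00–14:30, 15:30–15:50.
Restricted to 11:10–15:20: 11:40–12:20, 14:00–14:30.
Total common minutes: 40 + 30 = 70.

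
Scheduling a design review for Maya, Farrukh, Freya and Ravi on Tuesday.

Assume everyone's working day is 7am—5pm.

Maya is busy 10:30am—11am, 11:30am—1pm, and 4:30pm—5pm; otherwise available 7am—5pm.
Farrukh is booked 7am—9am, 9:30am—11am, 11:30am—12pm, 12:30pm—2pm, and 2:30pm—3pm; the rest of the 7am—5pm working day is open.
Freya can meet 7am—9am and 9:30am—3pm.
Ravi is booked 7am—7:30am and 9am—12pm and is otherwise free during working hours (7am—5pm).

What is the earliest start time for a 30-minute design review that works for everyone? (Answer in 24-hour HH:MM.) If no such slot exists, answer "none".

Maya free within 07:00–17:00: 07:00–10:30, 11:00–11:30, 13:00–16:30.
Farrukh free within 07:00–17:00: 09:00–09:30, 11:00–11:30, 12:00–12:30, 14:00–14:30, 15:00–17:00.
Ravi free within 07:00–17:00: 07:30–09:00, 12:00–17:00.
Maya ∩ Farrukh: 09:00–09:30, 11:00–11:30, 14:00–14:30, 15:00–16:30.
Maya ∩ Farrukh ∩ Freya: 11:00–11:30, 14:00–14:30.
Maya ∩ Farrukh ∩ Freya ∩ Ravi: 14:00–14:30.
Windows ≥ 30 min: 14:00–14:30.
Earliest such window starts at 14:00.

14:00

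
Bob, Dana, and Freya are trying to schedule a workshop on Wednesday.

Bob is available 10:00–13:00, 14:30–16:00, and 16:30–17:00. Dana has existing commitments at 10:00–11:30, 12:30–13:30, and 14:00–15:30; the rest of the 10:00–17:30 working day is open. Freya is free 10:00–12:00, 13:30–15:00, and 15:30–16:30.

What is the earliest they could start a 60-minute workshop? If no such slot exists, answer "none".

Dana free within 10:00–17:30: 11:30–12:30, 13:30–14:00, 15:30–17:30.
Bob ∩ Dana: 11:30–12:30, 15:30–16:00, 16:30–17:00.
Bob ∩ Dana ∩ Freya: 11:30–12:00, 15:30–16:00.
Windows ≥ 60 min: (none).

none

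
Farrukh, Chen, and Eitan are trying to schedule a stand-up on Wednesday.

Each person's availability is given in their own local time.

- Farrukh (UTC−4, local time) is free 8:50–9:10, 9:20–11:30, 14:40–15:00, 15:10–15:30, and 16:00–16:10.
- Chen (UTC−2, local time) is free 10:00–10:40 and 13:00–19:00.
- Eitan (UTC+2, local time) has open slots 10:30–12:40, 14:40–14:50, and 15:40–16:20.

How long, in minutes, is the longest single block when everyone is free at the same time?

0 minutes

Farrukh → UTC: 12:50–13:10, 13:20–15:30, 18:40–19:00, 19:10–19:30, 20:00–20:10.
Chen → UTC: 12:00–12:40, 15:00–21:00.
Eitan → UTC: 08:30–10:40, 12:40–12:50, 13:40–14:20.
Farrukh ∩ Chen: 15:00–15:30, 18:40–19:00, 19:10–19:30, 20:00–20:10.
Farrukh ∩ Chen ∩ Eitan: (none).
No common window.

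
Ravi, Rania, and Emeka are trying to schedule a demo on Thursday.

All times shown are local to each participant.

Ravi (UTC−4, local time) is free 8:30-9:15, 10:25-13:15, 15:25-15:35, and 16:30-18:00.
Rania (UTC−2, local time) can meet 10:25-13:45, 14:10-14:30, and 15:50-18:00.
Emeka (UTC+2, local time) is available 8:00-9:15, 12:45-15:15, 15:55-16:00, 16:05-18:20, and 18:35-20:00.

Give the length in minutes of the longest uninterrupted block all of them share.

Ravi → UTC: 12:30–13:15, 14:25–17:15, 19:25–19:35, 20:30–22:00.
Rania → UTC: 12:25–15:45, 16:10–16:30, 17:50–20:00.
Emeka → UTC: 06:00–07:15, 10:45–13:15, 13:55–14:00, 14:05–16:20, 16:35–18:00.
Ravi ∩ Rania: 12:30–13:15, 14:25–15:45, 16:10–16:30, 19:25–19:35.
Ravi ∩ Rania ∩ Emeka: 12:30–13:15, 14:25–15:45, 16:10–16:20.
Common window lengths: 45, 80, 10 min; longest is 80.

80 minutes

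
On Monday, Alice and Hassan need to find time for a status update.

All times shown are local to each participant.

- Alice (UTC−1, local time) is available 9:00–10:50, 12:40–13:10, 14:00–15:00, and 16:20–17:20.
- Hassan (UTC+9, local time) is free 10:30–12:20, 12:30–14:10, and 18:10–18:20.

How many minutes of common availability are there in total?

Alice → UTC: 10:00–11:50, 13:40–14:10, 15:00–16:00, 17:20–18:20.
Hassan → UTC: 01:30–03:20, 03:30–05:10, 09:10–09:20.
Alice ∩ Hassan: (none).
Total common minutes: 0.

0 minutes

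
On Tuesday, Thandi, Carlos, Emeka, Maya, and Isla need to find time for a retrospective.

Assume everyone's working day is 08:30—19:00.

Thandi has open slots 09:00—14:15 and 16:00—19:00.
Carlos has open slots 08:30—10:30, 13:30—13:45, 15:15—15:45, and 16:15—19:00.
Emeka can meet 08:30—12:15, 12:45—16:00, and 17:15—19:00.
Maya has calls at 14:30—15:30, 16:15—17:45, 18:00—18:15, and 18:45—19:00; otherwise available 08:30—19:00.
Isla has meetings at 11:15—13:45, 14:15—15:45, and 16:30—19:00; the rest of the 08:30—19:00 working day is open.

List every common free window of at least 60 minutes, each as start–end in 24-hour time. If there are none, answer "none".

Maya free within 08:30–19:00: 08:30–14:30, 15:30–16:15, 17:45–18:00, 18:15–18:45.
Isla free within 08:30–19:00: 08:30–11:15, 13:45–14:15, 15:45–16:30.
Thandi ∩ Carlos: 09:00–10:30, 13:30–13:45, 16:15–19:00.
Thandi ∩ Carlos ∩ Emeka: 09:00–10:30, 13:30–13:45, 17:15–19:00.
Thandi ∩ Carlos ∩ Emeka ∩ Maya: 09:00–10:30, 13:30–13:45, 17:45–18:00, 18:15–18:45.
Thandi ∩ Carlos ∩ Emeka ∩ Maya ∩ Isla: 09:00–10:30.
Windows ≥ 60 min: 09:00–10:30.

09:00–10:30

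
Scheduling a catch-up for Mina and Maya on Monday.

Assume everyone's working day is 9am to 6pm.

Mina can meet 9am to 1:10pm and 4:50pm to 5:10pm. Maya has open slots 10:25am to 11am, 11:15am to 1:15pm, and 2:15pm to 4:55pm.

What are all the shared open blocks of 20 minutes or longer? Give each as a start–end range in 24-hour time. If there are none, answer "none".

Mina ∩ Maya: 10:25–11:00, 11:15–13:10, 16:50–16:55.
Windows ≥ 20 min: 10:25–11:00, 11:15–13:10.

10:25–11:00, 11:15–13:10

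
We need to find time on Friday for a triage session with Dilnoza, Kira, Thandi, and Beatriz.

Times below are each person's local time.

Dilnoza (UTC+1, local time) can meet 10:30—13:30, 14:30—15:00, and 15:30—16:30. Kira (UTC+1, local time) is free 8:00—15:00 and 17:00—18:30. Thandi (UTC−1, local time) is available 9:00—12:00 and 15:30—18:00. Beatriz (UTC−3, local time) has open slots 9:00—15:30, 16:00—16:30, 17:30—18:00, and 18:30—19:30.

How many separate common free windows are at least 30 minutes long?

Dilnoza → UTC: 09:30–12:30, 13:30–14:00, 14:30–15:30.
Kira → UTC: 07:00–14:00, 16:00–17:30.
Thandi → UTC: 10:00–13:00, 16:30–19:00.
Beatriz → UTC: 12:00–18:30, 19:00–19:30, 20:30–21:00, 21:30–22:30.
Dilnoza ∩ Kira: 09:30–12:30, 13:30–14:00.
Dilnoza ∩ Kira ∩ Thandi: 10:00–12:30.
Dilnoza ∩ Kira ∩ Thandi ∩ Beatriz: 12:00–12:30.
Windows ≥ 30 min: 12:00–12:30.
That's 1 window.

1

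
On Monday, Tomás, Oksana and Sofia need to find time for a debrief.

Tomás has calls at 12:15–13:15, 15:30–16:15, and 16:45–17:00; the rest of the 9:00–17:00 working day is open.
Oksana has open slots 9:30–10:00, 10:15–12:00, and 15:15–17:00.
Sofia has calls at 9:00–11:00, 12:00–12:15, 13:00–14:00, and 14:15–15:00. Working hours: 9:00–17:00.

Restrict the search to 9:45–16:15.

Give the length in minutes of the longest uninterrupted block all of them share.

Tomás free within 09:00–17:00: 09:00–12:15, 13:15–15:30, 16:15–16:45.
Sofia free within 09:00–17:00: 11:00–12:00, 12:15–13:00, 14:00–14:15, 15:00–17:00.
Tomás ∩ Oksana: 09:30–10:00, 10:15–12:00, 15:15–15:30, 16:15–16:45.
Tomás ∩ Oksana ∩ Sofia: 11:00–12:00, 15:15–15:30, 16:15–16:45.
Restricted to 09:45–16:15: 11:00–12:00, 15:15–15:30.
Common window lengths: 60, 15 min; longest is 60.

60 minutes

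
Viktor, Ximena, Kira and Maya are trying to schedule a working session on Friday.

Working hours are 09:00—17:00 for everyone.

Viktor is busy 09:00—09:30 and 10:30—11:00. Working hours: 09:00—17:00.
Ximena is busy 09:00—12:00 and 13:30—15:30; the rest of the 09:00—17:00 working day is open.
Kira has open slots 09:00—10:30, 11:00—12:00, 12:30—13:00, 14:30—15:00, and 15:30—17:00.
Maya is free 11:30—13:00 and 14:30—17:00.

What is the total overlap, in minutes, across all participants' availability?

Viktor free within 09:00–17:00: 09:30–10:30, 11:00–17:00.
Ximena free within 09:00–17:00: 12:00–13:30, 15:30–17:00.
Viktor ∩ Ximena: 12:00–13:30, 15:30–17:00.
Viktor ∩ Ximena ∩ Kira: 12:30–13:00, 15:30–17:00.
Viktor ∩ Ximena ∩ Kira ∩ Maya: 12:30–13:00, 15:30–17:00.
Total common minutes: 30 + 90 = 120.

120 minutes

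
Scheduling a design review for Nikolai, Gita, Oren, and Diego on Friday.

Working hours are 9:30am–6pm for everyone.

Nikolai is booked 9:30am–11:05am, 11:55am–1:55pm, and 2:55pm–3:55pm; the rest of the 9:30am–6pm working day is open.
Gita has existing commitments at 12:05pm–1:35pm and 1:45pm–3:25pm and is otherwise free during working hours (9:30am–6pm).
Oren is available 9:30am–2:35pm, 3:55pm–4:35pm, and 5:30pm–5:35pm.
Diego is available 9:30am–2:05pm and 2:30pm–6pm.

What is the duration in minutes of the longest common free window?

50 minutes

Nikolai free within 09:30–18:00: 11:05–11:55, 13:55–14:55, 15:55–18:00.
Gita free within 09:30–18:00: 09:30–12:05, 13:35–13:45, 15:25–18:00.
Nikolai ∩ Gita: 11:05–11:55, 15:55–18:00.
Nikolai ∩ Gita ∩ Oren: 11:05–11:55, 15:55–16:35, 17:30–17:35.
Nikolai ∩ Gita ∩ Oren ∩ Diego: 11:05–11:55, 15:55–16:35, 17:30–17:35.
Common window lengths: 50, 40, 5 min; longest is 50.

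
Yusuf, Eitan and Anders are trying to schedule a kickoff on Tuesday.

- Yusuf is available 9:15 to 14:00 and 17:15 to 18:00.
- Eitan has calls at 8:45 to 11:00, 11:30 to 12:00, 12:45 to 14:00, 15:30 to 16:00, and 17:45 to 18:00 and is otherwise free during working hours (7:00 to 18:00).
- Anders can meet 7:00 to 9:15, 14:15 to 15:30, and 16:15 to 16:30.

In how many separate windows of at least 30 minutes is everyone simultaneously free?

Eitan free within 07:00–18:00: 07:00–08:45, 11:00–11:30, 12:00–12:45, 14:00–15:30, 16:00–17:45.
Yusuf ∩ Eitan: 11:00–11:30, 12:00–12:45, 17:15–17:45.
Yusuf ∩ Eitan ∩ Anders: (none).
Windows ≥ 30 min: (none).
That's 0 windows.

0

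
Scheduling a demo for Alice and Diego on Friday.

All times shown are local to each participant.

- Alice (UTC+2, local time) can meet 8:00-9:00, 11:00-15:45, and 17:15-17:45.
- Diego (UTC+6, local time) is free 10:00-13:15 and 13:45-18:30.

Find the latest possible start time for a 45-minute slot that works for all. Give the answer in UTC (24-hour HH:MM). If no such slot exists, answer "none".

Alice → UTC: 06:00–07:00, 09:00–13:45, 15:15–15:45.
Diego → UTC: 04:00–07:15, 07:45–12:30.
Alice ∩ Diego: 06:00–07:00, 09:00–12:30.
Windows ≥ 45 min: 06:00–07:00, 09:00–12:30.
Latest start in the last window 09:00–12:30 is 12:30 − 45 min = 11:45.

11:45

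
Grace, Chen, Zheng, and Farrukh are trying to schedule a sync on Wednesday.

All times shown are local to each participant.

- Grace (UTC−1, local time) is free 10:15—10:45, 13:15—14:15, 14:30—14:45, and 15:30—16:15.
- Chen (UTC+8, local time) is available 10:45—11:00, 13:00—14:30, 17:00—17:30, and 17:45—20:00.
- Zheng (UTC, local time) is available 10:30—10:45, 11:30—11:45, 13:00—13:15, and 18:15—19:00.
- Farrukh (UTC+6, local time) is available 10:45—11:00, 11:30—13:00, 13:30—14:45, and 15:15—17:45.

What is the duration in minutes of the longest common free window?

Grace → UTC: 11:15–11:45, 14:15–15:15, 15:30–15:45, 16:30–17:15.
Chen → UTC: 02:45–03:00, 05:00–06:30, 09:00–09:30, 09:45–12:00.
Zheng → UTC: 10:30–10:45, 11:30–11:45, 13:00–13:15, 18:15–19:00.
Farrukh → UTC: 04:45–05:00, 05:30–07:00, 07:30–08:45, 09:15–11:45.
Grace ∩ Chen: 11:15–11:45.
Grace ∩ Chen ∩ Zheng: 11:30–11:45.
Grace ∩ Chen ∩ Zheng ∩ Farrukh: 11:30–11:45.
Single common window of 15 minutes.

15 minutes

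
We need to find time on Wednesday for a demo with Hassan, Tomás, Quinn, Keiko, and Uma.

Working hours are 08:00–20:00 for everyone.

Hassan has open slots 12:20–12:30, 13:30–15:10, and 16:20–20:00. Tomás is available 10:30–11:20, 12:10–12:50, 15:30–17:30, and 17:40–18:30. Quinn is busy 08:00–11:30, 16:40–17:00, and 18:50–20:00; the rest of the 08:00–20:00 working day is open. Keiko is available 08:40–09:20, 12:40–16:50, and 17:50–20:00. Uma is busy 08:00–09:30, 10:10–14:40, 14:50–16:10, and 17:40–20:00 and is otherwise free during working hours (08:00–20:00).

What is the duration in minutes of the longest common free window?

Quinn free within 08:00–20:00: 11:30–16:40, 17:00–18:50.
Uma free within 08:00–20:00: 09:30–10:10, 14:40–14:50, 16:10–17:40.
Hassan ∩ Tomás: 12:20–12:30, 16:20–17:30, 17:40–18:30.
Hassan ∩ Tomás ∩ Quinn: 12:20–12:30, 16:20–16:40, 17:00–17:30, 17:40–18:30.
Hassan ∩ Tomás ∩ Quinn ∩ Keiko: 16:20–16:40, 17:50–18:30.
Hassan ∩ Tomás ∩ Quinn ∩ Keiko ∩ Uma: 16:20–16:40.
Single common window of 20 minutes.

20 minutes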